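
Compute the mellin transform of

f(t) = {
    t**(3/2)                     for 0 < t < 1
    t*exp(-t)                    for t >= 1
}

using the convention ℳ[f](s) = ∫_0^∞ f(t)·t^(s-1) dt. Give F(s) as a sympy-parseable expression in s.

strip the shared t-power: t on [0, 1); sqrt(t)*exp(-t) on [1, ∞)
strip the shared t-power: sqrt(t) on [0, 1); exp(-t) on [1, ∞)
integrate the 2 segments split at 1, then add the results
segment [0, 1) carries t**(3/2); integrate it
for t in [1, ∞): the term is ∫ t*exp(-t)·t^(s-1)

((2*s + 3)*uppergamma(s + 1, 1) + 2)/(2*s + 3)
  Re(s) > -3/2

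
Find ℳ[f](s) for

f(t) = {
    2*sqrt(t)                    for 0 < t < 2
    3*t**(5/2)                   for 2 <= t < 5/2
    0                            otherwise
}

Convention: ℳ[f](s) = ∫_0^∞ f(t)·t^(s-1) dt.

f breaks at 2 into 2 integrals to sum
on [0, 2): add ∫ 2*sqrt(t)·t^(s-1) dt
on [2, 5/2): add ∫ 3*t**(5/2)·t^(s-1) dt

2*(2*2**(s + 1/2)*(2*s + 5) - 3*2**(s + 5/2)*(2*s + 1) + 3*(5/2)**(s + 5/2)*(2*s + 1))/((2*s + 1)*(2*s + 5))
  Re(s) > -1/2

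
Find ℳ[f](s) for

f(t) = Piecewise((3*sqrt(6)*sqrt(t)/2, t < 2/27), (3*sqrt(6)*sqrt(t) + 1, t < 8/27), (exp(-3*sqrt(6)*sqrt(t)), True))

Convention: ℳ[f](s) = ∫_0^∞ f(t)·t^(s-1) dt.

(-16**s + 10*2**(6*s)*s - 4*2**(4*s)*s + 2*2**(2*s)*s*(2*s + 1)*uppergamma(2*s, 4) + 64**s)/(216**s*s*(2*s + 1))
  Re(s) > -1/2

peel off the common scale on t: 3*sqrt(t) on [0, 1/9); 6*sqrt(t) + 1 on [1/9, 4/9); exp(-6*sqrt(t)) on [4/9, ∞)
strip the power substitution: 3*t on [0, 1/3); 6*t + 1 on [1/3, 2/3); exp(-6*t) on [2/3, ∞)
the common scale on t comes off first: t on [0, 1); 2*t + 1 on [1, 2); exp(-2*t) on [2, ∞)
slice at 2/27, 8/27, transform all 3 pieces, and sum them
for t in [0, 2/27): the term is ∫ 3*sqrt(6)*sqrt(t)/2·t^(s-1)
[2/27, 8/27) adds the kernel integral of (3*sqrt(6)*sqrt(t) + 1)
on [8/27, ∞) integrate f = exp(-3*sqrt(6)*sqrt(t)) against the kernel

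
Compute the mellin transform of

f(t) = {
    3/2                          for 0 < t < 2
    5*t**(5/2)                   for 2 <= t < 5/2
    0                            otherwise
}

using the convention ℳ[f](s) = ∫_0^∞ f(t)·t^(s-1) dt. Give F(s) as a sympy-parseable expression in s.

(3*2**s*(2*s + 5) - 20*2**(s + 5/2)*s + 20*(5/2)**(s + 5/2)*s)/(2*s*(2*s + 5))
  Re(s) > 0

linearity at 2 turns ℳ[f](s) into 2 summed integrals
over [0, 2), the kernel integral of 3/2 enters the sum
∫ 5*t**(5/2)·t^(s-1) over [2, 5/2)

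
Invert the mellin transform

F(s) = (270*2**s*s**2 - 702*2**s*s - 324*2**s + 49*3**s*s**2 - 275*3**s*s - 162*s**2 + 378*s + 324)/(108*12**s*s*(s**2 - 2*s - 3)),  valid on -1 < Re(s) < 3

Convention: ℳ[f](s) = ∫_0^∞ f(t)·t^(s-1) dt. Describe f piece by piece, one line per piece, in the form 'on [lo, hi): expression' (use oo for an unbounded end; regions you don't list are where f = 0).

invert the common scale on t to get 2*t on [0, 1/4); 4*t + 1 on [1/4, 1/2); t on [1/2, 3/4); …
peel off the common scale on t: t on [0, 1/2); 2*t + 1 on [1/2, 1); t/2 on [1, 3/2); …
decompose at 1/12, 1/6, 1/4; ℳ[f](s) sums the 4 pieces' integrals
on [0, 1/12): add ∫ 6*t·t^(s-1) dt
∫ (12*t + 1)·t^(s-1) over [1/12, 1/6)
[1/6, 1/4) adds the kernel integral of 3*t
segment 1/4 to ∞ holds 1/(216*t**3); add its integral

on [0, 1/12): 6*t
on [1/12, 1/6): 12*t + 1
on [1/6, 1/4): 3*t
on [1/4, oo): 1/(216*t**3)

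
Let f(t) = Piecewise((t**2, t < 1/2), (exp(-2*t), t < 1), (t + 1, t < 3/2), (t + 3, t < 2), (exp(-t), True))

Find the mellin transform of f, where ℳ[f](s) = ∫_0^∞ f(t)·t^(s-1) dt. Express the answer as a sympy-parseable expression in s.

f breaks at 1/2, 1, 3/2, 2 into 5 integrals to sum
on [0, 1/2): add ∫ t**2·t^(s-1) dt
between 1/2 and 1 the integrand is exp(-2*t)·t^(s-1)
over [1, 3/2), the kernel integral of (t + 1) enters the sum
over [3/2, 2), the kernel integral of (t + 3) enters the sum
on [2, ∞) integrate f = exp(-t) against the kernel

(20*2**(2*s)*s*(s + 2) + 12*2**(2*s)*(s + 2) + 4*2**s*s*(s + 1)*(s + 2)*uppergamma(s, 2) - 8*2**s*s*(s + 2) - 4*2**s*(s + 2) - 8*3**s*s*(s + 2) - 8*3**s*(s + 2) + 4*s*(s + 1)*(s + 2)*uppergamma(s, 1) - 4*s*(s + 1)*(s + 2)*uppergamma(s, 2) + s*(s + 1))/(4*2**s*s*(s + 1)*(s + 2))
  Re(s) > -2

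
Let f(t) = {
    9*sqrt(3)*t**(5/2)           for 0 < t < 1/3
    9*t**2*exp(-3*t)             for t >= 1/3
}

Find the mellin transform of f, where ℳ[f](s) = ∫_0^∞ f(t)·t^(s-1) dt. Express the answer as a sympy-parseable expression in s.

((2*s + 5)*uppergamma(s + 2, 1) + 2)/(3**s*(2*s + 5))
  Re(s) > -5/2

the common scale on t comes off first: t**(5/2) on [0, 1); t**2*exp(-t) on [1, ∞)
back out the shared t-power: sqrt(t) on [0, 1); exp(-t) on [1, ∞)
linearity at 1/3 turns ℳ[f](s) into 2 summed integrals
[0, 1/3) adds the kernel integral of 9*sqrt(3)*t**(5/2)
∫ over [1/3, ∞) of 9*t**2*exp(-3*t)·t^(s-1) joins the sum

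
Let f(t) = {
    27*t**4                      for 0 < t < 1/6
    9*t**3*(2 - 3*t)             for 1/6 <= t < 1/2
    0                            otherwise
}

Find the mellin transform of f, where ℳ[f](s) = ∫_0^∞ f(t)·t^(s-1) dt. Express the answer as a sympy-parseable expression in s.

undo the shared t-power: 27*t**3 on [0, 1/6); 9*t**2*(2 - 3*t) on [1/6, 1/2)
reversing the common scale on t: t**3 on [0, 1/2); t**2*(2 - t) on [1/2, 3/2)
peel off the shared t-power: t on [0, 1/2); 2 - t on [1/2, 3/2)
linearity at 1/6 turns ℳ[f](s) into 2 summed integrals
[0, 1/6) adds the kernel integral of 27*t**4
segment [1/6, 1/2) carries 9*t**3*(2 - 3*t); integrate it

(27*3**s*(s + 3) + 108*3**s - 2*s - 10)/(48*6**s*(s + 3)*(s + 4))
  Re(s) > -4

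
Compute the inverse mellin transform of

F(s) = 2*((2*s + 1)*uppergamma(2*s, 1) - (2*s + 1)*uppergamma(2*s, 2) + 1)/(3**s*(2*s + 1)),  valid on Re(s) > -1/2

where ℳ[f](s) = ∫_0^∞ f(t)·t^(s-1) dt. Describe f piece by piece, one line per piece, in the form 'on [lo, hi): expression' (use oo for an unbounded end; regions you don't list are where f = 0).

on [0, 1/3): sqrt(3)*sqrt(t)
on [1/3, 4/3): exp(-sqrt(3)*sqrt(t))

strip the common scale on t: sqrt(6)*sqrt(t)/2 on [0, 2/3); exp(-sqrt(6)*sqrt(t)/2) on [2/3, 8/3)
reversing the common scale on t: sqrt(t) on [0, 1); exp(-sqrt(t)) on [1, 4)
peel off the power substitution: t on [0, 1); exp(-t) on [1, 2)
the 2 pieces separated at 1/3 each add one integral
[0, 1/3) adds the kernel integral of sqrt(3)*sqrt(t)
over [1/3, 4/3), the kernel integral of exp(-sqrt(3)*sqrt(t)) enters the sum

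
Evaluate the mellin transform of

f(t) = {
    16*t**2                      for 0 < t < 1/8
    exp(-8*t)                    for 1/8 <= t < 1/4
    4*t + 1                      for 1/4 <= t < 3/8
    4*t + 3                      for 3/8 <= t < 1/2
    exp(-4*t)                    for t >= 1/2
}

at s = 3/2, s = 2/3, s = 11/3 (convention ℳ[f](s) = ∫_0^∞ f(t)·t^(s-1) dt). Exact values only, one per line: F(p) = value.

F(3/2) = sqrt(2)*(210*E + 210*sqrt(2)*(-1 + sqrt(pi)*exp(2)*erfc(sqrt(2)) + 2*sqrt(2)) + (-840*sqrt(3) - 448*sqrt(2) - 105*sqrt(pi)*erfc(sqrt(2)) + 105*sqrt(pi)*erfc(1) + 4719)*exp(2))*exp(-2)/6720
F(2/3) = -3*3**(2/3)/4 - 21*2**(2/3)/40 - uppergamma(2/3, 2)/4 + 3/128 + 2**(2/3)*uppergamma(2/3, 2)/4 + uppergamma(2/3, 1)/4 + 57*2**(1/3)/20
F(11/3) = -81*3**(2/3)/11264 - 75*2**(2/3)/39424 - uppergamma(11/3, 2)/2048 + 3/139264 + uppergamma(11/3, 1)/2048 + 2**(2/3)*uppergamma(11/3, 2)/256 + 6*2**(1/3)/77

remove the common scale on t first: 4*t**2 on [0, 1/4); exp(-4*t) on [1/4, 1/2); 2*t + 1 on [1/2, 3/4); …
undo the common scale on t: t**2 on [0, 1/2); exp(-2*t) on [1/2, 1); t + 1 on [1, 3/2); …
breakpoints 1/8, 1/4, 3/8, 1/2: one integral from each of the 5 segments
on [0, 1/8) integrate f = 16*t**2 against the kernel
∫ over [1/8, 1/4) of exp(-8*t)·t^(s-1) joins the sum
for t in [1/4, 3/8): the term is ∫ (4*t + 1)·t^(s-1)
on [3/8, 1/2): add ∫ (4*t + 3)·t^(s-1) dt
on [1/2, ∞): add ∫ exp(-4*t)·t^(s-1) dt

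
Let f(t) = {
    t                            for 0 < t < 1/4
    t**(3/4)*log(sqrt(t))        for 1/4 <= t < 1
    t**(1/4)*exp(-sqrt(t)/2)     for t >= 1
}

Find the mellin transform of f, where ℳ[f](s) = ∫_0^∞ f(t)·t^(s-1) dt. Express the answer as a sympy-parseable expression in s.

invert the power substitution to get t**2 on [0, 1/2); t**(3/2)*log(t) on [1/2, 1); sqrt(t)*exp(-t/2) on [1, ∞)
back out the shared t-power: t**(3/2) on [0, 1/2); t*log(t) on [1/2, 1); exp(-t/2) on [1, ∞)
breakpoints 1/4, 1: one integral from each of the 3 segments
over [0, 1/4), the kernel integral of t enters the sum
segment 1/4 to 1 holds t**(3/4)*log(sqrt(t)); add its integral
piece [1, ∞): integrate t**(1/4)*exp(-sqrt(t)/2) against the kernel

2**(-2*s - 5/2)*(2**(2*s + 11/2)*(-s - 1) + 2**(4*s + 4)*(s + 1)*(16*s + (4*s + 1)**2 + 8)*uppergamma(2*s + 1/2, 1/2) + 16*s + 8*(s + 1)*(4*s + 1)*log(2) + 16*(s + 1)*log(2) + sqrt(2)*(16*s + (4*s + 1)**2 + 8) + 16)/((s + 1)*(16*s + (4*s + 1)**2 + 8))
  Re(s) > -1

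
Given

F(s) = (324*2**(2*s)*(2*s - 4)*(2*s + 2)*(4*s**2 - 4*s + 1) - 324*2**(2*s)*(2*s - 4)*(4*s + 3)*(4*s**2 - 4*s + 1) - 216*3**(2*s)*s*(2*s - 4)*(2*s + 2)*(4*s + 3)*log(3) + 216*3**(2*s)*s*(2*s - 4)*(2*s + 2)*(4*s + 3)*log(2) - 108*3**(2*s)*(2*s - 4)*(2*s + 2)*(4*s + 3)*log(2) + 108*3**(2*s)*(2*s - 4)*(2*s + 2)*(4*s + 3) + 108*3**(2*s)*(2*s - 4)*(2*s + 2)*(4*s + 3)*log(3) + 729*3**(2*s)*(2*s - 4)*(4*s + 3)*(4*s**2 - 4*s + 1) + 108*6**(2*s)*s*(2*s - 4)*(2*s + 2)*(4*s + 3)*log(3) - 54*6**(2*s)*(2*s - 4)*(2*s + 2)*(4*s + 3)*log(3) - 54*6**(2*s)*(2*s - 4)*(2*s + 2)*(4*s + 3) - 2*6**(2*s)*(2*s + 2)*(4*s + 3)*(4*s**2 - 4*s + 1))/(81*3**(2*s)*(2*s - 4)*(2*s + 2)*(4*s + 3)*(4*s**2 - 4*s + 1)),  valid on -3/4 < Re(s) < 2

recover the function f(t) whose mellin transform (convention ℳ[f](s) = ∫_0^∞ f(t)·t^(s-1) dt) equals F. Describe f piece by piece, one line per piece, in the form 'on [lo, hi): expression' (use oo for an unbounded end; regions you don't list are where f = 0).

undo the power substitution: 3*sqrt(6)*t**(3/2)/4 on [0, 2/3); 9*t**2/2 on [2/3, 1); 2*log(3*t/2)/(3*t) on [1, 2); …
peel off the common scale on t: t**(3/2) on [0, 1); 2*t**2 on [1, 3/2); log(t)/t on [3/2, 3); …
breakpoints 4/9, 1, 4: one integral from each of the 4 segments
on [0, 4/9): add ∫ 3*sqrt(6)*t**(3/4)/4·t^(s-1) dt
[4/9, 1) adds the kernel integral of 9*t/2
segment [1, 4) carries 2*log(3*sqrt(t)/2)/(3*sqrt(t)); integrate it
the [4, ∞) slice contributes ∫ 16/(81*t**2)·t^(s-1) dt

on [0, 4/9): 3*sqrt(6)*t**(3/4)/4
on [4/9, 1): 9*t/2
on [1, 4): 2*log(3*sqrt(t)/2)/(3*sqrt(t))
on [4, oo): 16/(81*t**2)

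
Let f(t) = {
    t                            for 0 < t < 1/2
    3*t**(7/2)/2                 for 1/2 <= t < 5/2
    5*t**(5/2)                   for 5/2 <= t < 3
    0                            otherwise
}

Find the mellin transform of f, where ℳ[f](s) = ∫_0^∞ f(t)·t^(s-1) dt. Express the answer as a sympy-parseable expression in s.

treat the 3 regions marked off by 1/2, 5/2 separately and sum
for t in [0, 1/2): the term is ∫ t·t^(s-1)
segment 1/2 to 5/2 holds 3*t**(7/2)/2; add its integral
∫ 5*t**(5/2)·t^(s-1) over [5/2, 3)

(-3*2**(-s - 7/2)*(s + 1)*(2*s + 5) + 2**(-s - 1)*(2*s + 5)*(2*s + 7) + 10*3**(s + 5/2)*(s + 1)*(2*s + 7) - 10*(5/2)**(s + 5/2)*(s + 1)*(2*s + 7) + 3*(5/2)**(s + 7/2)*(s + 1)*(2*s + 5))/((s + 1)*(2*s + 5)*(2*s + 7))
  Re(s) > -1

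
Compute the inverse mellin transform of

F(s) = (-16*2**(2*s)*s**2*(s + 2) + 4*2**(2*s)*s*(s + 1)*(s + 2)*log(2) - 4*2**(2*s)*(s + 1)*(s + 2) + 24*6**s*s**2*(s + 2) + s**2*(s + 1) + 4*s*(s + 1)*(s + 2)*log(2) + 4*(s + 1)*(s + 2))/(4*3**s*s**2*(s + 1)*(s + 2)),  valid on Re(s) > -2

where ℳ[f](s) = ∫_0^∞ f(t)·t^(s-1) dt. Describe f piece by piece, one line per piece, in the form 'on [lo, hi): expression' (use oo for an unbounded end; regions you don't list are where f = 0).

on [0, 1/3): 9*t**2/4
on [1/3, 4/3): log(3*t/2)
on [4/3, 2): 3*t

strip the common scale on t: t**2 on [0, 1/2); log(t) on [1/2, 2); 2*t on [2, 3)
the 3 pieces separated at 1/3, 4/3 each add one integral
∫ 9*t**2/4·t^(s-1) over [0, 1/3)
[1/3, 4/3) adds the kernel integral of log(3*t/2)
segment [4/3, 2) carries 3*t; integrate it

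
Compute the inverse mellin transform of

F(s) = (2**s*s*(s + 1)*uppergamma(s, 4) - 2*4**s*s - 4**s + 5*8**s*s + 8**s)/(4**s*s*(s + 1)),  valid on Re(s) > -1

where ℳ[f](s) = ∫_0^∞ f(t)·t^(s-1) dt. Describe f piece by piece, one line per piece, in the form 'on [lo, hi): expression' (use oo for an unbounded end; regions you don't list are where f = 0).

on [0, 1): t
on [1, 2): 2*t + 1
on [2, oo): exp(-2*t)

split f at 1, 2: ℳ[f](s) collects 3 kernel integrals
for t in [0, 1): the term is ∫ t·t^(s-1)
[1, 2) adds the kernel integral of (2*t + 1)
on [2, ∞) integrate f = exp(-2*t) against the kernel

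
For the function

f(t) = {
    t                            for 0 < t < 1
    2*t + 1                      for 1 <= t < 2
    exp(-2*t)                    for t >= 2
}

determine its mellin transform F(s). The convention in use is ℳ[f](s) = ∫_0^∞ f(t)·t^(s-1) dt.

integrate the 3 segments split at 1, 2, then add the results
over [0, 1), the kernel integral of t enters the sum
∫ (2*t + 1)·t^(s-1) over [1, 2)
on [2, ∞): add ∫ exp(-2*t)·t^(s-1) dt

(2**s*s*(s + 1)*uppergamma(s, 4) - 2*4**s*s - 4**s + 5*8**s*s + 8**s)/(4**s*s*(s + 1))
  Re(s) > -1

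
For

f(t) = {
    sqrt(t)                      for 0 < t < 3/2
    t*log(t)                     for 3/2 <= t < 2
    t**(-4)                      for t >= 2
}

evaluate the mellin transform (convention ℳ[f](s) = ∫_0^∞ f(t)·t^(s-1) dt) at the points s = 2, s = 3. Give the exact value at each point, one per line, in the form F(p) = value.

F(2) = -9*log(3)/8 - 7/18 + 9*sqrt(6)/20 + 91*log(2)/24
F(3) = -81*log(3)/64 - 47/256 + 27*sqrt(6)/56 + 337*log(2)/64

cuts at 3/2, 2: linearity sums the 3 kernel integrals
∫ sqrt(t)·t^(s-1) over [0, 3/2)
∫ over [3/2, 2) of t*log(t)·t^(s-1) joins the sum
for t in [2, ∞): the term is ∫ t**(-4)·t^(s-1)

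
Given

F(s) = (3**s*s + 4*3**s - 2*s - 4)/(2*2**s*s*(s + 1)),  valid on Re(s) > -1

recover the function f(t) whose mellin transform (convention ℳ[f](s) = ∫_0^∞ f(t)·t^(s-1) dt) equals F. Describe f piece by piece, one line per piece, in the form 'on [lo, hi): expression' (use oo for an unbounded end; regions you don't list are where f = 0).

breakpoints 1/2: one integral from each of the 2 segments
∫ over [0, 1/2) of t·t^(s-1) joins the sum
over [1/2, 3/2), the kernel integral of (2 - t) enters the sum

on [0, 1/2): t
on [1/2, 3/2): 2 - t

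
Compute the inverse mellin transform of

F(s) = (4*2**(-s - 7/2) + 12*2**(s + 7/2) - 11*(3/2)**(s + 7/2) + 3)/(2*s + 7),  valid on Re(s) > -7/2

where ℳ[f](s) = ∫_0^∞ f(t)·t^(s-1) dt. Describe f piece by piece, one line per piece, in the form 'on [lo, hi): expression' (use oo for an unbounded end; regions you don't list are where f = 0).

on [0, 1/2): 4*t**(7/2)
on [1/2, 1): 2*t**(7/2)
on [1, 3/2): t**(7/2)/2
on [3/2, 2): 6*t**(7/2)

linearity at 1/2, 1, 3/2 turns ℳ[f](s) into 4 summed integrals
[0, 1/2) adds the kernel integral of 4*t**(7/2)
segment [1/2, 1) carries 2*t**(7/2); integrate it
the [1, 3/2) slice contributes ∫ t**(7/2)/2·t^(s-1) dt
on [3/2, 2) integrate f = 6*t**(7/2) against the kernel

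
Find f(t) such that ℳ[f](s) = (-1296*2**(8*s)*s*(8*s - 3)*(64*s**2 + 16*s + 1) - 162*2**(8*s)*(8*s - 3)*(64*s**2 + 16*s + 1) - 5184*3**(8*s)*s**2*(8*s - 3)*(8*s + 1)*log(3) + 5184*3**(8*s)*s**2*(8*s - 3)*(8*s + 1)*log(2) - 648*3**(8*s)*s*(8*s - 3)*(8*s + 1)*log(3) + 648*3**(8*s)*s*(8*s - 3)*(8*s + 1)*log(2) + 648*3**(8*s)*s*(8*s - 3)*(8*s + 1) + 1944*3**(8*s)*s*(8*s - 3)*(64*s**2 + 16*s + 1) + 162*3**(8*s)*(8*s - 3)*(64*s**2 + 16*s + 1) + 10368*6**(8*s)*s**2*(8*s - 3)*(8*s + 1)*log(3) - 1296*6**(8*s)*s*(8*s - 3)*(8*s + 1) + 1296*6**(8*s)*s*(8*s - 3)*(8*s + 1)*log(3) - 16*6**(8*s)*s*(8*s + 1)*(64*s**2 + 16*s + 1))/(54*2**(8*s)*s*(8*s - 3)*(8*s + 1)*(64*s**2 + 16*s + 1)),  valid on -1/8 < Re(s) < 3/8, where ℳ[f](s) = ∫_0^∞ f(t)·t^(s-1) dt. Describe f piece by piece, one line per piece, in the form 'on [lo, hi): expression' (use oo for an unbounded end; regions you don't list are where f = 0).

on [0, 1): t**(1/8)
on [1, 6561/256): t**(1/8) + 3
on [6561/256, 6561): t**(1/8)*log(t**(1/8))
on [6561, oo): t**(-3/8)

reversing the power substitution: t**(1/4) on [0, 1); t**(1/4) + 3 on [1, 81/16); t**(1/4)*log(t**(1/4)) on [81/16, 81); …
undo the power substitution: sqrt(t) on [0, 1); sqrt(t) + 3 on [1, 9/4); sqrt(t)*log(sqrt(t)) on [9/4, 9); …
strip the power substitution: t on [0, 1); t + 3 on [1, 3/2); t*log(t) on [3/2, 3); …
cuts at 1, 6561/256, 6561: linearity sums the 4 kernel integrals
over [0, 1), the kernel integral of t**(1/8) enters the sum
between 1 and 6561/256 the integrand is (t**(1/8) + 3)·t^(s-1)
segment [6561/256, 6561) carries t**(1/8)*log(t**(1/8)); integrate it
segment 6561 to ∞ holds t**(-3/8); add its integral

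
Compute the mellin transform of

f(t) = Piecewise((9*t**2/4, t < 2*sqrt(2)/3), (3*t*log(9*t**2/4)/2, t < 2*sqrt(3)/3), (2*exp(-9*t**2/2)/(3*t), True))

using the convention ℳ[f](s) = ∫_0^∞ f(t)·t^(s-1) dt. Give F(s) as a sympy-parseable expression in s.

2**s*6**(1/2 - s/2)*(-12**(s/2 + 1/2)*(s - 1)*(s + 2)*log(2) - 12**(s/2 + 1/2)*(s + 2)*log(4) + 2*12**(s/2 + 1/2)*(s + 2) + 12**(s/2 + 1/2)*sqrt(2)*(4*s + (s - 1)**2) + 18**(s/2 + 1/2)*(s - 1)*(s + 2)*log(3) - 2*18**(s/2 + 1/2)*(s + 2) + 2*18**(s/2 + 1/2)*(s + 2)*log(3) + 3**(s/2 + 1/2)*(s + 2)*(4*s + (s - 1)**2)*uppergamma(s/2 - 1/2, 6))/(6*3**s*(s + 2)*(4*s + (s - 1)**2))
  Re(s) > -2

invert the common scale on t to get t**2 on [0, sqrt(2)); t*log(t**2) on [sqrt(2), sqrt(3)); exp(-2*t**2)/t on [sqrt(3), ∞)
invert the shared t-power to get t**3 on [0, sqrt(2)); t**2*log(t**2) on [sqrt(2), sqrt(3)); exp(-2*t**2) on [sqrt(3), ∞)
remove the power substitution first: t**(3/2) on [0, 2); t*log(t) on [2, 3); exp(-2*t) on [3, ∞)
split f at 2*sqrt(2)/3, 2*sqrt(3)/3: ℳ[f](s) collects 3 kernel integrals
over [0, 2*sqrt(2)/3), the kernel integral of 9*t**2/4 enters the sum
over [2*sqrt(2)/3, 2*sqrt(3)/3), the kernel integral of 3*t*log(9*t**2/4)/2 enters the sum
∫ over [2*sqrt(3)/3, ∞) of 2*exp(-9*t**2/2)/(3*t)·t^(s-1) joins the sum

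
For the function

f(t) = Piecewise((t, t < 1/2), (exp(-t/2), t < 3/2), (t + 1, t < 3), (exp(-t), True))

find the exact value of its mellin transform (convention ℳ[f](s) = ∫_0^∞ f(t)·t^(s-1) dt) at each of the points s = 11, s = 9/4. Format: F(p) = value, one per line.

F(11) = -8055338729409*exp(-3/4)/512 + 4080204709/67584 + 72865089*exp(-3) + 4885809916361*exp(-1/4)/512
F(9/4) = -4*2**(1/4)*uppergamma(9/4, 3/4) - 53*2**(3/4)*3**(1/4)/52 + 2**(3/4)/52 + uppergamma(9/4, 3) + 4*2**(1/4)*uppergamma(9/4, 1/4) + 160*3**(1/4)/13

f breaks at 1/2, 3/2, 3 into 4 integrals to sum
segment 0 to 1/2 holds t; add its integral
the [1/2, 3/2) slice contributes ∫ exp(-t/2)·t^(s-1) dt
on [3/2, 3): add ∫ (t + 1)·t^(s-1) dt
the [3, ∞) slice contributes ∫ exp(-t)·t^(s-1) dt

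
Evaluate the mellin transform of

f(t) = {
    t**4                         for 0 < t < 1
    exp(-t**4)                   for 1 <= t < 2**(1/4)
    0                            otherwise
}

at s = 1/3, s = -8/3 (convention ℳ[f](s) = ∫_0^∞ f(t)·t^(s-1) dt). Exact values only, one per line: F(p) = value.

F(1/3) = -uppergamma(1/12, 2)/4 + uppergamma(1/12, 1)/4 + 3/13
F(-8/3) = -uppergamma(-2/3, 2)/4 + uppergamma(-2/3, 1)/4 + 3/4

invert the power substitution to get t**2 on [0, 1); exp(-t**2) on [1, sqrt(2))
reversing the power substitution: t on [0, 1); exp(-t) on [1, 2)
cuts at 1: linearity sums the 2 kernel integrals
∫ t**4·t^(s-1) over [0, 1)
the [1, 2**(1/4)) slice contributes ∫ exp(-t**4)·t^(s-1) dt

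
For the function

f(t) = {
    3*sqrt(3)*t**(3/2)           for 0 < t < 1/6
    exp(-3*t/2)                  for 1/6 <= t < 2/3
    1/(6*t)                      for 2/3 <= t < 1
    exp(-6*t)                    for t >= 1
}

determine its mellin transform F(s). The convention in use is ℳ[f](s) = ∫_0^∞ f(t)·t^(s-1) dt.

(12*24**s*(s - 1)*(2*s + 3)*uppergamma(s, 1/4) - 12*24**s*(s - 1)*(2*s + 3)*uppergamma(s, 1) - 3*24**s*(2*s + 3) + 2*36**s*(2*s + 3) + 12*6**s*(s - 1)*(2*s + 3)*uppergamma(s, 6) + 6*sqrt(2)*6**s*(s - 1))/(12*6**(2*s)*(s - 1)*(2*s + 3))
  Re(s) > -3/2

back out the common scale on t: t**(3/2) on [0, 1/2); exp(-t/2) on [1/2, 2); 1/(2*t) on [2, 3); …
the 4 pieces separated at 1/6, 2/3, 1 each add one integral
for t in [0, 1/6): the term is ∫ 3*sqrt(3)*t**(3/2)·t^(s-1)
piece [1/6, 2/3): integrate exp(-3*t/2) against the kernel
segment 2/3 to 1 holds 1/(6*t); add its integral
over [1, ∞), the kernel integral of exp(-6*t) enters the sum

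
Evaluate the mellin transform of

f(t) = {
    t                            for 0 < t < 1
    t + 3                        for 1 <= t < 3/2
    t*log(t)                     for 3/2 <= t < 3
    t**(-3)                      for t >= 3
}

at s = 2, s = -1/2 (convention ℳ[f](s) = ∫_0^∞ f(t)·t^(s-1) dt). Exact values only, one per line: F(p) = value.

F(2) = 17/24 + 9*log(2)/8 + 63*log(3)/8
F(-1/2) = -2266*sqrt(3)/567 + sqrt(6) + log(2**(sqrt(6))*3**(-sqrt(6) + 2*sqrt(3))) + 6

f breaks at 1, 3/2, 3 into 4 integrals to sum
∫ over [0, 1) of t·t^(s-1) joins the sum
over [1, 3/2), the kernel integral of (t + 3) enters the sum
over [3/2, 3), the kernel integral of t*log(t) enters the sum
piece [3, ∞): integrate t**(-3) against the kernel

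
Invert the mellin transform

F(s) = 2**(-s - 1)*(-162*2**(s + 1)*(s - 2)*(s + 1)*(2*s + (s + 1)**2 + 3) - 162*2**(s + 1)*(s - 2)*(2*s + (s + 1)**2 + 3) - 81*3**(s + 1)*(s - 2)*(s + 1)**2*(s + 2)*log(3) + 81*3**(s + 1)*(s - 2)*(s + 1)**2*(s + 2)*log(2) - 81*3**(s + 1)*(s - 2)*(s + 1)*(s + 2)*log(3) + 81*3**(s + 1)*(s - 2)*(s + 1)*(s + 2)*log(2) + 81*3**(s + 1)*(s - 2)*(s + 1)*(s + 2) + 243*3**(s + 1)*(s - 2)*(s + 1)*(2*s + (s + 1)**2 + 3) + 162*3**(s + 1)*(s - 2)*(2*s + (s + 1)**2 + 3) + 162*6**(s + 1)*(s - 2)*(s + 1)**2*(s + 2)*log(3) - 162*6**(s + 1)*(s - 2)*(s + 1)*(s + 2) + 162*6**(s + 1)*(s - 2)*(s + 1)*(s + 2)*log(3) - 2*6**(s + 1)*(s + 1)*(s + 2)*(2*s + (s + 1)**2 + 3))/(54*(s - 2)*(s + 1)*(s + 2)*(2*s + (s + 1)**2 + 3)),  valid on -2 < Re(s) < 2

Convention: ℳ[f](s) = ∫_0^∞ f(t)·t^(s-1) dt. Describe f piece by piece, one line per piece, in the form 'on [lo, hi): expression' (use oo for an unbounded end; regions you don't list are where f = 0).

back out the shared t-power: t on [0, 1); t + 3 on [1, 3/2); t*log(t) on [3/2, 3); …
split f at 1, 3/2, 3: ℳ[f](s) collects 4 kernel integrals
segment 0 to 1 holds t**2; add its integral
between 1 and 3/2 the integrand is t*(t + 3)·t^(s-1)
segment [3/2, 3) carries t**2*log(t); integrate it
piece [3, ∞): integrate t**(-2) against the kernel

on [0, 1): t**2
on [1, 3/2): t*(t + 3)
on [3/2, 3): t**2*log(t)
on [3, oo): t**(-2)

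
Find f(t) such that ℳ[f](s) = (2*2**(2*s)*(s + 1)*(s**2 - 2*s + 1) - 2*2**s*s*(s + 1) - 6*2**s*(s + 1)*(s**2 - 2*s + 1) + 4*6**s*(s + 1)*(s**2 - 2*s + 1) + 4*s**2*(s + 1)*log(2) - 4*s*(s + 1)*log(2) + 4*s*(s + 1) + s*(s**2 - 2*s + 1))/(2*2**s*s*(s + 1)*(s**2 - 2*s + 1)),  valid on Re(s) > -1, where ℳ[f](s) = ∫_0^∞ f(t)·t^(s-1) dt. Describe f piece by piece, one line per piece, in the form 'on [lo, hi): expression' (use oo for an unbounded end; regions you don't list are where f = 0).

on [0, 1/2): t
on [1/2, 1): log(t)/t
on [1, 2): 3
on [2, 3): 2

treat the 4 regions marked off by 1/2, 1, 2 separately and sum
for t in [0, 1/2): the term is ∫ t·t^(s-1)
over [1/2, 1), the kernel integral of log(t)/t enters the sum
on [1, 2): add ∫ 3·t^(s-1) dt
over [2, 3), the kernel integral of 2 enters the sum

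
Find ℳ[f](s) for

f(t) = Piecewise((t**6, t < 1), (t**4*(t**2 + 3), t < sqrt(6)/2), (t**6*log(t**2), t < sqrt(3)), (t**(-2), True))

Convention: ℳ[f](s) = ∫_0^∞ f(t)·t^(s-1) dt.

invert the shared t-power to get t**4 on [0, 1); t**2*(t**2 + 3) on [1, sqrt(6)/2); t**4*log(t**2) on [sqrt(6)/2, sqrt(3)); …
the shared t-power comes off first: t**2 on [0, 1); t**2 + 3 on [1, sqrt(6)/2); t**2*log(t**2) on [sqrt(6)/2, sqrt(3)); …
undo the power substitution: t on [0, 1); t + 3 on [1, 3/2); t*log(t) on [3/2, 3); …
linearity at 1, sqrt(6)/2, sqrt(3) turns ℳ[f](s) into 4 summed integrals
for t in [0, 1): the term is ∫ t**6·t^(s-1)
the [1, sqrt(6)/2) slice contributes ∫ t**4*(t**2 + 3)·t^(s-1) dt
the [sqrt(6)/2, sqrt(3)) slice contributes ∫ t**6*log(t**2)·t^(s-1) dt
between sqrt(3) and ∞ the integrand is t**(-2)·t^(s-1)

2**(-s/2 - 2)*(-81*2**(s/2 + 2)*(s/2 - 1)*(s + 4)*(s + (s + 4)**2/4 + 5) - 162*2**(s/2 + 2)*(s/2 - 1)*(s + (s + 4)**2/4 + 5) - 81*3**(s/2 + 2)*(s/2 - 1)*(s/2 + 3)*(s + 4)**2*log(3)/4 + 81*3**(s/2 + 2)*(s/2 - 1)*(s/2 + 3)*(s + 4)**2*log(2)/4 - 81*3**(s/2 + 2)*(s/2 - 1)*(s/2 + 3)*(s + 4)*log(3)/2 + 81*3**(s/2 + 2)*(s/2 - 1)*(s/2 + 3)*(s + 4)*log(2)/2 + 81*3**(s/2 + 2)*(s/2 - 1)*(s/2 + 3)*(s + 4)/2 + 243*3**(s/2 + 2)*(s/2 - 1)*(s + 4)*(s + (s + 4)**2/4 + 5)/2 + 162*3**(s/2 + 2)*(s/2 - 1)*(s + (s + 4)**2/4 + 5) + 81*6**(s/2 + 2)*(s/2 - 1)*(s/2 + 3)*(s + 4)**2*log(3)/2 - 81*6**(s/2 + 2)*(s/2 - 1)*(s/2 + 3)*(s + 4) + 81*6**(s/2 + 2)*(s/2 - 1)*(s/2 + 3)*(s + 4)*log(3) - 6**(s/2 + 2)*(s/2 + 3)*(s + 4)*(s + (s + 4)**2/4 + 5))/(54*(s/2 - 1)*(s/2 + 3)*(s + 4)*(s + (s + 4)**2/4 + 5))
  -6 < Re(s) < 2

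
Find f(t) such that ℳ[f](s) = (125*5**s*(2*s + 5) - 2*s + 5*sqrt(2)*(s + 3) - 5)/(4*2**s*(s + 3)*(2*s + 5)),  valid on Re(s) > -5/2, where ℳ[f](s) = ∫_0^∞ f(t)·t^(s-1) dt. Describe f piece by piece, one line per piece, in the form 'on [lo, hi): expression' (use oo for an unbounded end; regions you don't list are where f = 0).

on [0, 1/2): 5*t**(5/2)
on [1/2, 5/2): 2*t**3

f breaks at 1/2 into 2 integrals to sum
between 0 and 1/2 the integrand is 5*t**(5/2)·t^(s-1)
over [1/2, 5/2), the kernel integral of 2*t**3 enters the sum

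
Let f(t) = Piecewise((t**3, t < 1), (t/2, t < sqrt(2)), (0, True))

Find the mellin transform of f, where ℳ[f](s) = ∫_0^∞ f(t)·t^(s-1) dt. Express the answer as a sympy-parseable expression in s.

undo the shared t-power: t**2 on [0, 1); 1/2 on [1, sqrt(2))
peel off the power substitution: t on [0, 1); 1/2 on [1, 2)
along the cuts 1, ℳ[f](s) splits into 2 integrals
between 0 and 1 the integrand is t**3·t^(s-1)
piece [1, sqrt(2)): integrate t/2 against the kernel

(2**(s/2 + 1/2)*(s + 3) + s - 1)/(2*(s + 1)*(s + 3))
  Re(s) > -3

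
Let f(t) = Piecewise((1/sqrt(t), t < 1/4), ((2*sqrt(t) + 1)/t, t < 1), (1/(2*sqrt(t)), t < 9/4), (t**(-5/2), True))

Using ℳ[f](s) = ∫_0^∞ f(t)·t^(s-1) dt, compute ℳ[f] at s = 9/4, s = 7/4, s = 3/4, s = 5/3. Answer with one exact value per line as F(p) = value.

the shared t-power comes off first: sqrt(t) on [0, 1/4); 2*sqrt(t) + 1 on [1/4, 1); sqrt(t)/2 on [1, 9/4); …
invert the power substitution to get t on [0, 1/2); 2*t + 1 on [1/2, 1); t/2 on [1, 3/2); …
along the cuts 1/4, 1, 9/4, ℳ[f](s) splits into 4 integrals
[0, 1/4) adds the kernel integral of 1/sqrt(t)
between 1/4 and 1 the integrand is (2*sqrt(t) + 1)/t·t^(s-1)
∫ 1/(2*sqrt(t))·t^(s-1) over [1, 9/4)
on [9/4, ∞) integrate f = t**(-5/2) against the kernel

F(9/4) = -19*sqrt(2)/140 + 58/35 + 305*sqrt(6)/168
F(7/4) = -13*sqrt(2)/30 + 403*sqrt(6)/540 + 38/15
F(3/4) = 2 + 599*sqrt(6)/567 + 2*sqrt(2)
F(5/3) = 2**(2/3)*(-405 + 629*3**(1/3) + 1170*2**(1/3))/840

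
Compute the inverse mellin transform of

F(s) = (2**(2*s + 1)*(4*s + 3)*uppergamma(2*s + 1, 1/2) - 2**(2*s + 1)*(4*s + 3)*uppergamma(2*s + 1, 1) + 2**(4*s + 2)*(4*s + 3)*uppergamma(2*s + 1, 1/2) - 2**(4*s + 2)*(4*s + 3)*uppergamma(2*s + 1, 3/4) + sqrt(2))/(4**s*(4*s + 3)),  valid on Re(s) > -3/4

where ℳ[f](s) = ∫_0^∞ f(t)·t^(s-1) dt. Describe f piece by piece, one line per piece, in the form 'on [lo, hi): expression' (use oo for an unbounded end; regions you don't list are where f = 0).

strip the power substitution: t**(3/2) on [0, 1/2); t*exp(-t) on [1/2, 1); t*exp(-t/2) on [1, 3/2)
the shared t-power comes off first: sqrt(t) on [0, 1/2); exp(-t) on [1/2, 1); exp(-t/2) on [1, 3/2)
decompose at 1/4, 1; ℳ[f](s) sums the 3 pieces' integrals
for t in [0, 1/4): the term is ∫ t**(3/4)·t^(s-1)
[1/4, 1) adds the kernel integral of sqrt(t)*exp(-sqrt(t))
between 1 and 9/4 the integrand is sqrt(t)*exp(-sqrt(t)/2)·t^(s-1)

on [0, 1/4): t**(3/4)
on [1/4, 1): sqrt(t)*exp(-sqrt(t))
on [1, 9/4): sqrt(t)*exp(-sqrt(t)/2)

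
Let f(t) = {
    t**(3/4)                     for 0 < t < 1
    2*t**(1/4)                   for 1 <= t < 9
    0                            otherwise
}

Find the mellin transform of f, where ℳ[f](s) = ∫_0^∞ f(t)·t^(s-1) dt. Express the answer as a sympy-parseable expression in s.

4*(2*3**(2*s + 1/2)*(4*s + 3) - 4*s - 5)/((4*s + 1)*(4*s + 3))
  Re(s) > -3/4

the power substitution comes off first: t**(3/2) on [0, 1); 2*sqrt(t) on [1, 3)
linearity at 1 turns ℳ[f](s) into 2 summed integrals
∫ over [0, 1) of t**(3/4)·t^(s-1) joins the sum
for t in [1, 9): the term is ∫ 2*t**(1/4)·t^(s-1)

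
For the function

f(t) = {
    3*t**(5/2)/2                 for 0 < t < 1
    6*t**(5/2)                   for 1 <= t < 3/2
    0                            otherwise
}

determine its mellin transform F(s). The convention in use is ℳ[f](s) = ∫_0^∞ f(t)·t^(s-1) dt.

3*(4*(3/2)**(s + 5/2) - 3)/(2*s + 5)
  Re(s) > -5/2

summing 2 kernel integrals split by 1 yields ℳ[f](s)
∫ 3*t**(5/2)/2·t^(s-1) over [0, 1)
segment 1 to 3/2 holds 6*t**(5/2); add its integral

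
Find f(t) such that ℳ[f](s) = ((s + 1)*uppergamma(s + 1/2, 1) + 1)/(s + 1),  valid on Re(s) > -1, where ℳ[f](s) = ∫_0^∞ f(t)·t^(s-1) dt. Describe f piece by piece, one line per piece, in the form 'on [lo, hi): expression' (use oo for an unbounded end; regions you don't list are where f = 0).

on [0, 1): t
on [1, oo): sqrt(t)*exp(-t)

peel off the shared t-power: sqrt(t) on [0, 1); exp(-t) on [1, ∞)
f breaks at 1 into 2 integrals to sum
∫ over [0, 1) of t·t^(s-1) joins the sum
the [1, ∞) slice contributes ∫ sqrt(t)*exp(-t)·t^(s-1) dt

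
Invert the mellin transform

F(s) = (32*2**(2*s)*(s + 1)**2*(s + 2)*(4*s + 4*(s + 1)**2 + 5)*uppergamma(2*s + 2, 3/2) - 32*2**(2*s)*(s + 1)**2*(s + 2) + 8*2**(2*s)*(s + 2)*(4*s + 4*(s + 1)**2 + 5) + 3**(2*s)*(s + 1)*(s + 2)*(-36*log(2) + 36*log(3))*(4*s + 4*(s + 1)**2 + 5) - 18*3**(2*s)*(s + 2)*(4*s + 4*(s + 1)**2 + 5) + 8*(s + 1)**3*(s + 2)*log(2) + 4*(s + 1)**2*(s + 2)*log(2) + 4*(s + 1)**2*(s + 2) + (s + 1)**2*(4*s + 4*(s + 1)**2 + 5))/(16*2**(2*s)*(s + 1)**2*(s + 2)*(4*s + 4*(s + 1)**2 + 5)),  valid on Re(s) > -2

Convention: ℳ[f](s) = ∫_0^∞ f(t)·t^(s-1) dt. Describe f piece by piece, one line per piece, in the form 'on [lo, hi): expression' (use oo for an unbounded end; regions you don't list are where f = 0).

on [0, 1/4): t**2
on [1/4, 1): t**(3/2)*log(sqrt(t))
on [1, 9/4): t*log(sqrt(t))
on [9/4, oo): t*exp(-sqrt(t))

the shared t-power comes off first: t on [0, 1/4); sqrt(t)*log(sqrt(t)) on [1/4, 1); log(sqrt(t)) on [1, 9/4); …
the power substitution comes off first: t**2 on [0, 1/2); t*log(t) on [1/2, 1); log(t) on [1, 3/2); …
split f at 1/4, 1, 9/4: ℳ[f](s) collects 4 kernel integrals
[0, 1/4) adds the kernel integral of t**2
on [1/4, 1) integrate f = t**(3/2)*log(sqrt(t)) against the kernel
segment [1, 9/4) carries t*log(sqrt(t)); integrate it
piece [9/4, ∞): integrate t*exp(-sqrt(t)) against the kernel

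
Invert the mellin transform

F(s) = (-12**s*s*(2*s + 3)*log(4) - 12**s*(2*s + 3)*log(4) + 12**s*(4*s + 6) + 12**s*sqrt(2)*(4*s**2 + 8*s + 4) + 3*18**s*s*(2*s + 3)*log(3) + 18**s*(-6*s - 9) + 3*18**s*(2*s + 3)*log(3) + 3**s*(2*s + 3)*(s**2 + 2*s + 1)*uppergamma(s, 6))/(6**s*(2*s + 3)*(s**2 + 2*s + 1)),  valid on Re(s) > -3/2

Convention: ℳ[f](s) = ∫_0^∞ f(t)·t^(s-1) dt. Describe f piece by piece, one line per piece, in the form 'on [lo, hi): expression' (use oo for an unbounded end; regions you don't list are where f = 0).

on [0, 2): t**(3/2)
on [2, 3): t*log(t)
on [3, oo): exp(-2*t)

decompose at 2, 3; ℳ[f](s) sums the 3 pieces' integrals
between 0 and 2 the integrand is t**(3/2)·t^(s-1)
over [2, 3), the kernel integral of t*log(t) enters the sum
on [3, ∞) integrate f = exp(-2*t) against the kernel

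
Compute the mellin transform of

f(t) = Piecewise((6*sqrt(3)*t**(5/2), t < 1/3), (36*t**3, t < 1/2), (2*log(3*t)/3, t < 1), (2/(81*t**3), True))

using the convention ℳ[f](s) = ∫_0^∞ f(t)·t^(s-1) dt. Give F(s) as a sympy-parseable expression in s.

3**(-s - 1)*(324*2**(s + 1)*(s - 3)*(s + 3)*(-2*s + (s + 1)**2 - 1) - 324*2**(s + 1)*(s - 3)*(2*s + 5)*(-2*s + (s + 1)**2 - 1) - 108*3**(s + 1)*(s - 3)*(s + 1)*(s + 3)*(2*s + 5)*log(3) + 108*3**(s + 1)*(s - 3)*(s + 1)*(s + 3)*(2*s + 5)*log(2) - 108*3**(s + 1)*(s - 3)*(s + 3)*(2*s + 5)*log(2) + 108*3**(s + 1)*(s - 3)*(s + 3)*(2*s + 5) + 108*3**(s + 1)*(s - 3)*(s + 3)*(2*s + 5)*log(3) + 729*3**(s + 1)*(s - 3)*(2*s + 5)*(-2*s + (s + 1)**2 - 1) + 54*6**(s + 1)*(s - 3)*(s + 1)*(s + 3)*(2*s + 5)*log(3) - 54*6**(s + 1)*(s - 3)*(s + 3)*(2*s + 5)*log(3) - 54*6**(s + 1)*(s - 3)*(s + 3)*(2*s + 5) - 2*6**(s + 1)*(s + 3)*(2*s + 5)*(-2*s + (s + 1)**2 - 1))/(162*2**s*(s - 3)*(s + 3)*(2*s + 5)*(-2*s + (s + 1)**2 - 1))
  -5/2 < Re(s) < 3

back out the common scale on t: 3*sqrt(6)*t**(5/2)/4 on [0, 2/3); 9*t**3/2 on [2/3, 1); 2*log(3*t/2)/3 on [1, 2); …
remove the shared t-power first: 3*sqrt(6)*t**(3/2)/4 on [0, 2/3); 9*t**2/2 on [2/3, 1); 2*log(3*t/2)/(3*t) on [1, 2); …
remove the common scale on t first: t**(3/2) on [0, 1); 2*t**2 on [1, 3/2); log(t)/t on [3/2, 3); …
along the cuts 1/3, 1/2, 1, ℳ[f](s) splits into 4 integrals
segment 0 to 1/3 holds 6*sqrt(3)*t**(5/2); add its integral
segment 1/3 to 1/2 holds 36*t**3; add its integral
for t in [1/2, 1): the term is ∫ 2*log(3*t)/3·t^(s-1)
segment [1, ∞) carries 2/(81*t**3); integrate it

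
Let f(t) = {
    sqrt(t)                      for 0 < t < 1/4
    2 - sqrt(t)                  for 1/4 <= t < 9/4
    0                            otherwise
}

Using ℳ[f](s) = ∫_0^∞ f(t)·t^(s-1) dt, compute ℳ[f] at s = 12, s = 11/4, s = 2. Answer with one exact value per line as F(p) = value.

F(12) = 988503377677/1258291200
F(11/4) = -15*sqrt(2)/2288 + 4617*sqrt(6)/4576
F(2) = 159/80

reversing the power substitution: t on [0, 1/2); 2 - t on [1/2, 3/2)
slice at 1/4, transform all 2 pieces, and sum them
on [0, 1/4): add ∫ sqrt(t)·t^(s-1) dt
∫ (2 - sqrt(t))·t^(s-1) over [1/4, 9/4)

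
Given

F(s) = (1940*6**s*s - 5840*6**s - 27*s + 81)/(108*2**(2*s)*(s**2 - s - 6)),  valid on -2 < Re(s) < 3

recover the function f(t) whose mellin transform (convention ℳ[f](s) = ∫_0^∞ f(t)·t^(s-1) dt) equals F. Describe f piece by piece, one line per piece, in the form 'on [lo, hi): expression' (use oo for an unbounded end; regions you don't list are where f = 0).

back out the common scale on t: t**2 on [0, 1/2); 2*t**2 on [1/2, 3); t**(-3) on [3, ∞)
strip the shared t-power: t on [0, 1/2); 2*t on [1/2, 3); t**(-4) on [3, ∞)
integrate the 3 segments split at 1/4, 3/2, then add the results
piece [0, 1/4): integrate 4*t**2 against the kernel
segment [1/4, 3/2) carries 8*t**2; integrate it
on [3/2, ∞): add ∫ 1/(8*t**3)·t^(s-1) dt

on [0, 1/4): 4*t**2
on [1/4, 3/2): 8*t**2
on [3/2, oo): 1/(8*t**3)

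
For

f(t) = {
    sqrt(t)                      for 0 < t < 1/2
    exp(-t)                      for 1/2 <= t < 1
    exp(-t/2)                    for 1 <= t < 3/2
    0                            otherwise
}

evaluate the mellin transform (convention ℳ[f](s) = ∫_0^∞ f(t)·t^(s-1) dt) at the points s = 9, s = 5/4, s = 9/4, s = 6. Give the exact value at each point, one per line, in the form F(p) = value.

slice at 1/2, 1, transform all 3 pieces, and sum them
∫ sqrt(t)·t^(s-1) over [0, 1/2)
between 1/2 and 1 the integrand is exp(-t)·t^(s-1)
segment 1 to 3/2 holds exp(-t/2); add its integral

F(9) = -5593984641*exp(-3/4)/128 - 109601*exp(-1) + sqrt(2)/9728 + 8730218097*exp(-1/2)/256
F(5/4) = -2*2**(1/4)*uppergamma(5/4, 3/4) - uppergamma(5/4, 1) + 2**(1/4)/7 + uppergamma(5/4, 1/2) + 2*2**(1/4)*uppergamma(5/4, 1/2)
F(9/4) = -4*2**(1/4)*uppergamma(9/4, 3/4) - uppergamma(9/4, 1) + 2**(1/4)/22 + uppergamma(9/4, 1/2) + 4*2**(1/4)*uppergamma(9/4, 1/2)
F(6) = -260103*exp(-3/4)/16 - 326*exp(-1) + sqrt(2)/832 + 411515*exp(-1/2)/32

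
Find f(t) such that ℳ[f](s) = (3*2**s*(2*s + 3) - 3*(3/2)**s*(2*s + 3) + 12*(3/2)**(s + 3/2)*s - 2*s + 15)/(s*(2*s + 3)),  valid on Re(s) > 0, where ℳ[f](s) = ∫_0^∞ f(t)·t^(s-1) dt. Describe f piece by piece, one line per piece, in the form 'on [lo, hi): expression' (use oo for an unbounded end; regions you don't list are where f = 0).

on [0, 1): 5
on [1, 3/2): 6*t**(3/2)
on [3/2, 2): 3

summing 3 kernel integrals split by 1, 3/2 yields ℳ[f](s)
the [0, 1) slice contributes ∫ 5·t^(s-1) dt
on [1, 3/2) integrate f = 6*t**(3/2) against the kernel
piece [3/2, 2): integrate 3 against the kernel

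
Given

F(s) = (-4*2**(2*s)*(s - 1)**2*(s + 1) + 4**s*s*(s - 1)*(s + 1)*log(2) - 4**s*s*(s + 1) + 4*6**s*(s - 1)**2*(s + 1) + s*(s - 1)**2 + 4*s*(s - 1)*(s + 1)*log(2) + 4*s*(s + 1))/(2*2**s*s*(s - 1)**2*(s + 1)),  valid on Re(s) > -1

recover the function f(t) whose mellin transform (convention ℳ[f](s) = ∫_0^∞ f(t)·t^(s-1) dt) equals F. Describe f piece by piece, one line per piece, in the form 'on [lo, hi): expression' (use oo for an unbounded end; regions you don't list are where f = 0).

on [0, 1/2): t
on [1/2, 2): log(t)/t
on [2, 3): 2

remove the shared t-power first: t**2 on [0, 1/2); log(t) on [1/2, 2); 2*t on [2, 3)
linearity at 1/2, 2 turns ℳ[f](s) into 3 summed integrals
on [0, 1/2) integrate f = t against the kernel
between 1/2 and 2 the integrand is log(t)/t·t^(s-1)
over [2, 3), the kernel integral of 2 enters the sum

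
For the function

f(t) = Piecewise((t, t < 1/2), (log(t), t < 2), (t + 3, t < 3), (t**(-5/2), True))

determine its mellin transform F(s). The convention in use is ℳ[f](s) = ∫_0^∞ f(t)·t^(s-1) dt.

cuts at 1/2, 2, 3: linearity sums the 4 kernel integrals
∫ t·t^(s-1) over [0, 1/2)
the [1/2, 2) slice contributes ∫ log(t)·t^(s-1) dt
on [2, 3) integrate f = (t + 3) against the kernel
on [3, ∞) integrate f = t**(-5/2) against the kernel

(-270*2**(2*s)*s**2*(2*s - 5) + 54*2**(2*s)*s*(s + 1)*(2*s - 5)*log(2) - 162*2**(2*s)*s*(2*s - 5) - 54*2**(2*s)*(s + 1)*(2*s - 5) - 4*sqrt(3)*6**s*s**2*(s + 1) + 324*6**s*s**2*(2*s - 5) + 162*6**s*s*(2*s - 5) + 27*s**2*(2*s - 5) + 54*s*(s + 1)*(2*s - 5)*log(2) + (2*s - 5)*(54*s + 54))/(54*2**s*s**2*(s + 1)*(2*s - 5))
  -1 < Re(s) < 5/2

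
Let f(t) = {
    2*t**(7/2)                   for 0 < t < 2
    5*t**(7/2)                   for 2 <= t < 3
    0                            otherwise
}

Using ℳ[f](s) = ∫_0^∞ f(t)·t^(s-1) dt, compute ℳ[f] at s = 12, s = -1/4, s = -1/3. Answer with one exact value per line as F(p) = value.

F(12) = -196608*sqrt(2)/31 + 143489070*sqrt(3)/31
F(-1/4) = -96*2**(1/4)/13 + 540*3**(1/4)/13
F(-1/3) = -144*2**(1/6)/19 + 810*3**(1/6)/19

along the cuts 2, ℳ[f](s) splits into 2 integrals
∫ 2*t**(7/2)·t^(s-1) over [0, 2)
[2, 3) adds the kernel integral of 5*t**(7/2)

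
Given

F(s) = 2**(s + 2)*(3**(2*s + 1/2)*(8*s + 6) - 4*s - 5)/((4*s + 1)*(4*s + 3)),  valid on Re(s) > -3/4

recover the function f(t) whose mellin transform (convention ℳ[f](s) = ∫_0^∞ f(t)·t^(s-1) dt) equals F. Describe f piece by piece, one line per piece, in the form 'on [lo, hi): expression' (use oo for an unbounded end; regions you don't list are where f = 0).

peel off the common scale on t: t**(3/4) on [0, 1); 2*t**(1/4) on [1, 9)
back out the power substitution: t**(3/2) on [0, 1); 2*sqrt(t) on [1, 3)
split f at 2: ℳ[f](s) collects 2 kernel integrals
[0, 2) adds the kernel integral of 2**(1/4)*t**(3/4)/2
[2, 18) adds the kernel integral of 2**(3/4)*t**(1/4)

on [0, 2): 2**(1/4)*t**(3/4)/2
on [2, 18): 2**(3/4)*t**(1/4)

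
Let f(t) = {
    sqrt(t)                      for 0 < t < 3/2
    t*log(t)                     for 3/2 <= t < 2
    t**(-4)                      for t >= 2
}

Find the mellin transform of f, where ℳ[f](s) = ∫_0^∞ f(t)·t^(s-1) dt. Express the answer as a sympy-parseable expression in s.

(-32*2**(2*s)*(s - 4)*(2*s + 1) + 3**s*s*(s - 4)*(2*s + 1)*(-24*log(3) + 24*log(2)) + 3**s*(s - 4)*(2*s + 1)*(-24*log(3) + 24*log(2)) + 24*3**s*(s - 4)*(2*s + 1) + 16*3**s*sqrt(6)*(s - 4)*(s**2 + 2*s + 1) + 32*4**s*s*(s - 4)*(2*s + 1)*log(2) + 32*4**s*(s - 4)*(2*s + 1)*log(2) - 4**s*(2*s + 1)*(s**2 + 2*s + 1))/(16*2**s*(s - 4)*(2*s + 1)*(s**2 + 2*s + 1))
  -1/2 < Re(s) < 4

along the cuts 3/2, 2, ℳ[f](s) splits into 3 integrals
∫ over [0, 3/2) of sqrt(t)·t^(s-1) joins the sum
segment [3/2, 2) carries t*log(t); integrate it
∫ over [2, ∞) of t**(-4)·t^(s-1) joins the sum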